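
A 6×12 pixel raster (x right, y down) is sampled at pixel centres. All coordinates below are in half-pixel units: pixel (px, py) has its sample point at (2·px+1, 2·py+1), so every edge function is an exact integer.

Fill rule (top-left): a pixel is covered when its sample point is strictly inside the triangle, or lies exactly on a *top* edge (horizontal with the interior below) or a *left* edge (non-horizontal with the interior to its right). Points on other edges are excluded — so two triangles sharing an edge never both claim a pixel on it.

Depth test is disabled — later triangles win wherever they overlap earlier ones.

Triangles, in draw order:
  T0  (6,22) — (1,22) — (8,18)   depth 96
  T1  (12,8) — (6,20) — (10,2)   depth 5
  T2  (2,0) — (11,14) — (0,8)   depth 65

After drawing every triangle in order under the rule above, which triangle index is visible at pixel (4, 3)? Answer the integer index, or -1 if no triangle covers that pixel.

T0:
  2·area = 20
  edge (6, 22)→(1, 22): d=(-5,0) right/bottom  bias=-1
  edge (1, 22)→(8, 18): d=(7,-4) top-left  bias=+0
  edge (8, 18)→(6, 22): d=(-2,4) right/bottom  bias=-1
    (3,9)@(7, 19): e=[15,3,2] → #
    (4,9)@(9, 19): e=[15,11,-6] → ·
    (1,10)@(3, 21): e=[5,1,14] → #
    (2,10)@(5, 21): e=[5,9,6] → #
    (3,10)@(7, 21): e=[5,17,-2] → ·
    (1,11)@(3, 23): e=[-5,15,10] → ·
    (2,11)@(5, 23): e=[-5,23,2] → ·
  covered (3 px):
    · · · · · ·
    · · · · · ·
    · · · · · ·
    · · · · · ·
    · · · · · ·
    · · · · · ·
    · · · · · ·
    · · · · · ·
    · · · · · ·
    · · · # · ·
    · # # · · ·
    · · · · · ·
T1:
  2·area = 60
  edge (12, 8)→(6, 20): d=(-6,12) right/bottom  bias=-1
  edge (6, 20)→(10, 2): d=(4,-18) top-left  bias=+0
  edge (10, 2)→(12, 8): d=(2,6) right/bottom  bias=-1
    (5,2)@(11, 5): e=[30,30,0] → ·  [on edge]
    (4,3)@(9, 7): e=[42,2,16] → #
    (5,3)@(11, 7): e=[18,38,4] → #
    (4,4)@(9, 9): e=[30,10,20] → #
    (4,5)@(9, 11): e=[18,18,24] → #
    (5,5)@(11, 11): e=[-6,54,12] → ·
    (4,6)@(9, 13): e=[6,26,28] → #
    (5,6)@(11, 13): e=[-18,62,16] → ·
    (4,7)@(9, 15): e=[-6,34,32] → ·
    (3,8)@(7, 17): e=[6,6,48] → #
    (4,8)@(9, 17): e=[-18,42,36] → ·
    (3,9)@(7, 19): e=[-6,14,52] → ·
  covered (7 px):
    · · · · · ·
    · · · · · ·
    · · · · · ·
    · · · · # #
    · · · · # #
    · · · · # ·
    · · · · # ·
    · · · · · ·
    · · · # · ·
    · · · · · ·
    · · · · · ·
    · · · · · ·
T2:
  2·area = 100
  edge (2, 0)→(11, 14): d=(9,14) right/bottom  bias=-1
  edge (11, 14)→(0, 8): d=(-11,-6) top-left  bias=+0
  edge (0, 8)→(2, 0): d=(2,-8) top-left  bias=+0
    (1,1)@(3, 3): e=[13,73,14] → #
    (2,1)@(5, 3): e=[-15,85,30] → ·
    (0,2)@(1, 5): e=[59,39,2] → #
    (2,2)@(5, 5): e=[3,63,34] → #
    (3,2)@(7, 5): e=[-25,75,50] → ·
    (0,3)@(1, 7): e=[77,17,6] → #
    (3,3)@(7, 7): e=[-7,53,54] → ·
    (0,4)@(1, 9): e=[95,-5,10] → ·
    (1,4)@(3, 9): e=[67,7,26] → #
    (3,4)@(7, 9): e=[11,31,58] → #
    (4,4)@(9, 9): e=[-17,43,74] → ·
    (1,5)@(3, 11): e=[85,-15,30] → ·
  covered (12 px):
    · · · · · ·
    · # · · · ·
    # # # · · ·
    # # # · · ·
    · # # # · ·
    · · · # # ·
    · · · · · ·
    · · · · · ·
    · · · · · ·
    · · · · · ·
    · · · · · ·
    · · · · · ·

Z-buffer (winner per pixel, '.' = empty):
  . . . . . .
  . 2 . . . .
  2 2 2 . . .
  2 2 2 . 1 1
  . 2 2 2 1 1
  . . . 2 2 .
  . . . . 1 .
  . . . . . .
  . . . 1 . .
  . . . 0 . .
  . 0 0 . . .
  . . . . . .

Final: 1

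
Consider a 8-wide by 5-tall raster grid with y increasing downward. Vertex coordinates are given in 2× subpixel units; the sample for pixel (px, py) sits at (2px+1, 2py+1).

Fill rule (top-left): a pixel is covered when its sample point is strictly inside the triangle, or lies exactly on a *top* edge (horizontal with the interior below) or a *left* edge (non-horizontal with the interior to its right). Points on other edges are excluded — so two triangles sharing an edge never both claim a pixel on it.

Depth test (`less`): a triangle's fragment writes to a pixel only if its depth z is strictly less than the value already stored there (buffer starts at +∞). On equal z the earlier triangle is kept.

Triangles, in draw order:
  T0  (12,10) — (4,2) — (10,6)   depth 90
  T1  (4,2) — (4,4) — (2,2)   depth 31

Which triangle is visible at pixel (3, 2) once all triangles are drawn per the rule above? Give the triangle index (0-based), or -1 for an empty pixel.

T0:
  2·area = 16
  edge (12, 10)→(4, 2): d=(-8,-8) top-left  bias=+0
  edge (4, 2)→(10, 6): d=(6,4) right/bottom  bias=-1
  edge (10, 6)→(12, 10): d=(2,4) right/bottom  bias=-1
    (1,0)@(3, 1): e=[0,-2,18] → ·  [on edge]
    (2,1)@(5, 3): e=[0,2,14] → #  [on edge]
    (3,1)@(7, 3): e=[16,-6,6] → ·
    (2,2)@(5, 5): e=[-16,14,18] → ·
    (3,2)@(7, 5): e=[0,6,10] → #  [on edge]
    (4,2)@(9, 5): e=[16,-2,2] → ·
    (3,3)@(7, 7): e=[-16,18,14] → ·
    (4,3)@(9, 7): e=[0,10,6] → #  [on edge]
    (5,3)@(11, 7): e=[16,2,-2] → ·
    (4,4)@(9, 9): e=[-16,22,10] → ·
    (5,4)@(11, 9): e=[0,14,2] → #  [on edge]
    (6,4)@(13, 9): e=[16,6,-6] → ·
  covered (4 px):
    · · · · · · · ·
    · · # · · · · ·
    · · · # · · · ·
    · · · · # · · ·
    · · · · · # · ·
T1:
  2·area = 4
  edge (4, 2)→(4, 4): d=(0,2) right/bottom  bias=-1
  edge (4, 4)→(2, 2): d=(-2,-2) top-left  bias=+0
  edge (2, 2)→(4, 2): d=(2,0) top-left  bias=+0
    (0,0)@(1, 1): e=[6,0,-2] → ·  [on edge]
    (1,1)@(3, 3): e=[2,0,2] → #  [on edge]
    (2,1)@(5, 3): e=[-2,4,2] → ·
    (1,2)@(3, 5): e=[2,-4,6] → ·
    (2,2)@(5, 5): e=[-2,0,6] → ·  [on edge]
    (3,3)@(7, 7): e=[-6,0,10] → ·  [on edge]
    (4,4)@(9, 9): e=[-10,0,14] → ·  [on edge]
  covered (1 px):
    · · · · · · · ·
    · # · · · · · ·
    · · · · · · · ·
    · · · · · · · ·
    · · · · · · · ·

Z-buffer (winner per pixel, '.' = empty):
  . . . . . . . .
  . 1 0 . . . . .
  . . . 0 . . . .
  . . . . 0 . . .
  . . . . . 0 . .

Answer: 0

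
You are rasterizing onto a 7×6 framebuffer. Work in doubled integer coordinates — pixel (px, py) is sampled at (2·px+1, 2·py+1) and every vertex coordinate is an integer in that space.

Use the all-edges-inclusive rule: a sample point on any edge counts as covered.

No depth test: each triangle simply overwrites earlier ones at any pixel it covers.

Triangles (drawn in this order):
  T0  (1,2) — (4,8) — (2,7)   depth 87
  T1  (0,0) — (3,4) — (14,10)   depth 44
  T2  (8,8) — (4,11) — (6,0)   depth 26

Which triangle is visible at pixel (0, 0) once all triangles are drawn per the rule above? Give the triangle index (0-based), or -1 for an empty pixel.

T0:
  2·area = 9
  edge (1, 2)→(4, 8): d=(3,6) inclusive
  edge (4, 8)→(2, 7): d=(-2,-1) inclusive
  edge (2, 7)→(1, 2): d=(-1,-5) inclusive
    (1,3)@(3, 7): e=[3,1,5] → █
    (2,3)@(5, 7): e=[-9,3,15] → ·
    (1,4)@(3, 9): e=[9,-3,3] → ·
  covered (1 px):
    · · · · · · ·
    · · · · · · ·
    · · · · · · ·
    · █ · · · · ·
    · · · · · · ·
    · · · · · · ·
T1:
  2·area = 26  (B↔C swapped to make it positive)
  edge (0, 0)→(14, 10): d=(14,10) inclusive
  edge (14, 10)→(3, 4): d=(-11,-6) inclusive
  edge (3, 4)→(0, 0): d=(-3,-4) inclusive
    (0,0)@(1, 1): e=[4,21,1] → █
    (1,0)@(3, 1): e=[-16,33,9] → ·
    (0,1)@(1, 3): e=[32,-1,-5] → ·
    (1,1)@(3, 3): e=[12,11,3] → █
    (2,1)@(5, 3): e=[-8,23,11] → ·
    (1,2)@(3, 5): e=[40,-11,-3] → ·
    (2,2)@(5, 5): e=[20,1,5] → █
    (3,2)@(7, 5): e=[0,13,13] → █  [on edge]
    (4,2)@(9, 5): e=[-20,25,21] → ·
    (2,3)@(5, 7): e=[48,-21,-1] → ·
    (3,3)@(7, 7): e=[28,-9,7] → ·
    (4,3)@(9, 7): e=[8,3,15] → █
  covered (5 px):
    █ · · · · · ·
    · █ · · · · ·
    · · █ █ · · ·
    · · · · █ · ·
    · · · · · · ·
    · · · · · · ·
T2:
  2·area = 38
  edge (8, 8)→(4, 11): d=(-4,3) inclusive
  edge (4, 11)→(6, 0): d=(2,-11) inclusive
  edge (6, 0)→(8, 8): d=(2,8) inclusive
    (3,2)@(7, 5): e=[15,21,2] → █
    (4,2)@(9, 5): e=[9,43,-14] → ·
    (2,3)@(5, 7): e=[13,3,22] → █
    (4,3)@(9, 7): e=[1,47,-10] → ·
    (2,4)@(5, 9): e=[5,7,26] → █
    (3,4)@(7, 9): e=[-1,29,10] → ·
    (2,5)@(5, 11): e=[-3,11,30] → ·
  covered (4 px):
    · · · · · · ·
    · · · · · · ·
    · · · █ · · ·
    · · █ █ · · ·
    · · █ · · · ·
    · · · · · · ·

Z-buffer (winner per pixel, '.' = empty):
  1 . . . . . .
  . 1 . . . . .
  . . 1 2 . . .
  . 0 2 2 1 . .
  . . 2 . . . .
  . . . . . . .

Answer: 1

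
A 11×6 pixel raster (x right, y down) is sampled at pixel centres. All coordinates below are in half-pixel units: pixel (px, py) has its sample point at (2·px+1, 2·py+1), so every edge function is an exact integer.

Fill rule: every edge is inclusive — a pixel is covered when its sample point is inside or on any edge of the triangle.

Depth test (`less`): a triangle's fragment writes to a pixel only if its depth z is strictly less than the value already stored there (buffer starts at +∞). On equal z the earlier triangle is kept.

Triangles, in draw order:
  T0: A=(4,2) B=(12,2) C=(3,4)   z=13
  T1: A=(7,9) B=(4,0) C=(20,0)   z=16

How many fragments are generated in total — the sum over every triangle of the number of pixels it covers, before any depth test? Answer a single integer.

T0:
  2·area = 16
  edge (4, 2)→(12, 2): d=(8,0) inclusive
  edge (12, 2)→(3, 4): d=(-9,2) inclusive
  edge (3, 4)→(4, 2): d=(1,-2) inclusive
    (2,1)@(5, 3): e=[8,5,3] → #
    (3,1)@(7, 3): e=[8,1,7] → #
    (4,1)@(9, 3): e=[8,-3,11] → ·
    (2,2)@(5, 5): e=[24,-13,5] → ·
    (3,2)@(7, 5): e=[24,-17,9] → ·
  covered (2 px):
    · · · · · · · · · · ·
    · · # # · · · · · · ·
    · · · · · · · · · · ·
    · · · · · · · · · · ·
    · · · · · · · · · · ·
    · · · · · · · · · · ·
T1:
  2·area = 144
  edge (7, 9)→(4, 0): d=(-3,-9) inclusive
  edge (4, 0)→(20, 0): d=(16,0) inclusive
  edge (20, 0)→(7, 9): d=(-13,9) inclusive
    (2,0)@(5, 1): e=[6,16,122] → #
    (3,0)@(7, 1): e=[24,16,104] → #
    (4,0)@(9, 1): e=[42,16,86] → #
    (5,0)@(11, 1): e=[60,16,68] → #
    (6,0)@(13, 1): e=[78,16,50] → #
    (7,0)@(15, 1): e=[96,16,32] → #
    (8,0)@(17, 1): e=[114,16,14] → #
    (9,0)@(19, 1): e=[132,16,-4] → ·
    (2,1)@(5, 3): e=[0,48,96] → #  [on edge]
    (8,1)@(17, 3): e=[108,48,-12] → ·
    (2,2)@(5, 5): e=[-6,80,70] → ·
    (3,2)@(7, 5): e=[12,80,52] → #
    (3,4)@(7, 9): e=[0,144,0] → #  [on edge]
  covered (19 px):
    · · # # # # # # # · ·
    · · # # # # # # · · ·
    · · · # # # · · · · ·
    · · · # # · · · · · ·
    · · · # · · · · · · ·
    · · · · · · · · · · ·

Final: 21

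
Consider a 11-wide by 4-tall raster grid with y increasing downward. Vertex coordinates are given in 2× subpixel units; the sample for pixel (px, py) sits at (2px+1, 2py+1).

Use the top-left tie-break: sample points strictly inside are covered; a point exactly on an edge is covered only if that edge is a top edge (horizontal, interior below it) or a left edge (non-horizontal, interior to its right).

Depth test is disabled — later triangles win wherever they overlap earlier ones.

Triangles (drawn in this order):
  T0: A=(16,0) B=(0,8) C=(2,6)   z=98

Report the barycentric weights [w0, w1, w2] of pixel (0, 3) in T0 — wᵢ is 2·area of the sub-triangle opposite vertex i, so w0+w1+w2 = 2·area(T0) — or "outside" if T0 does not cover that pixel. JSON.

T0:
  2·area = 16
  edge (16, 0)→(0, 8): d=(-16,8) right/bottom  bias=-1
  edge (0, 8)→(2, 6): d=(2,-2) top-left  bias=+0
  edge (2, 6)→(16, 0): d=(14,-6) top-left  bias=+0
    (3,0)@(7, 1): e=[56,0,-40] → ·  [on edge]
    (2,1)@(5, 3): e=[40,0,-24] → ·  [on edge]
    (4,1)@(9, 3): e=[8,8,0] → █  [on edge]
    (5,1)@(11, 3): e=[-8,12,12] → ·
    (1,2)@(3, 5): e=[24,0,-8] → ·  [on edge]
    (2,2)@(5, 5): e=[8,4,4] → █
    (3,2)@(7, 5): e=[-8,8,16] → ·
    (4,2)@(9, 5): e=[-24,12,28] → ·
    (0,3)@(1, 7): e=[8,0,8] → █  [on edge]
    (1,3)@(3, 7): e=[-8,4,20] → ·
    (2,3)@(5, 7): e=[-24,8,32] → ·
  covered (3 px):
    · · · · · · · · · · ·
    · · · · █ · · · · · ·
    · · █ · · · · · · · ·
    █ · · · · · · · · · ·

Answer: [0,8,8]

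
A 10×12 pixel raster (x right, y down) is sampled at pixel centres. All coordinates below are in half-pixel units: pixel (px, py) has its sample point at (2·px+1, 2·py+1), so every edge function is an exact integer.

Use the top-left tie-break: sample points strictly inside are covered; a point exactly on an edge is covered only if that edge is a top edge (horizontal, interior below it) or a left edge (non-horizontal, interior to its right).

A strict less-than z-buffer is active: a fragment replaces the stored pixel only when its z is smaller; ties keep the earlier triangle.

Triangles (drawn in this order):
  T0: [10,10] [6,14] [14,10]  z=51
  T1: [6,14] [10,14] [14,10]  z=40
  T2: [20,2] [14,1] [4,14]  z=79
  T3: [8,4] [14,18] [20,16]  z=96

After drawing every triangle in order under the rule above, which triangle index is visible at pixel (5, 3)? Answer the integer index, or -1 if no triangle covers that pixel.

T0:
  2·area = 16  (B↔C swapped to make it positive)
  edge (10, 10)→(14, 10): d=(4,0) top-left  bias=+0
  edge (14, 10)→(6, 14): d=(-8,4) right/bottom  bias=-1
  edge (6, 14)→(10, 10): d=(4,-4) top-left  bias=+0
    (9,0)@(19, 1): e=[-36,52,0] → .  [on edge]
    (8,1)@(17, 3): e=[-28,44,0] → .  [on edge]
    (7,2)@(15, 5): e=[-20,36,0] → .  [on edge]
    (6,3)@(13, 7): e=[-12,28,0] → .  [on edge]
    (5,4)@(11, 9): e=[-4,20,0] → .  [on edge]
    (4,5)@(9, 11): e=[4,12,0] → X  [on edge]
    (5,5)@(11, 11): e=[4,4,8] → X
    (6,5)@(13, 11): e=[4,-4,16] → .
    (3,6)@(7, 13): e=[12,4,0] → X  [on edge]
    (4,6)@(9, 13): e=[12,-4,8] → .
    (5,6)@(11, 13): e=[12,-12,16] → .
    (2,7)@(5, 15): e=[20,-4,0] → .  [on edge]
    (1,8)@(3, 17): e=[28,-12,0] → .  [on edge]
    (0,9)@(1, 19): e=[36,-20,0] → .  [on edge]
  covered (3 px):
    . . . . . . . . . .
    . . . . . . . . . .
    . . . . . . . . . .
    . . . . . . . . . .
    . . . . . . . . . .
    . . . . X X . . . .
    . . . X . . . . . .
    . . . . . . . . . .
    . . . . . . . . . .
    . . . . . . . . . .
    . . . . . . . . . .
    . . . . . . . . . .
T1:
  2·area = 16  (B↔C swapped to make it positive)
  edge (6, 14)→(14, 10): d=(8,-4) top-left  bias=+0
  edge (14, 10)→(10, 14): d=(-4,4) right/bottom  bias=-1
  edge (10, 14)→(6, 14): d=(-4,0) right/bottom  bias=-1
    (9,2)@(19, 5): e=[-20,0,36] → .  [on edge]
    (8,3)@(17, 7): e=[-12,0,28] → .  [on edge]
    (7,4)@(15, 9): e=[-4,0,20] → .  [on edge]
    (6,5)@(13, 11): e=[4,0,12] → .  [on edge]
    (4,6)@(9, 13): e=[4,8,4] → X
    (5,6)@(11, 13): e=[12,0,4] → .  [on edge]
    (4,7)@(9, 15): e=[20,0,-4] → .  [on edge]
    (3,8)@(7, 17): e=[28,0,-12] → .  [on edge]
    (2,9)@(5, 19): e=[36,0,-20] → .  [on edge]
    (1,10)@(3, 21): e=[44,0,-28] → .  [on edge]
    (0,11)@(1, 23): e=[52,0,-36] → .  [on edge]
  covered (1 px):
    . . . . . . . . . .
    . . . . . . . . . .
    . . . . . . . . . .
    . . . . . . . . . .
    . . . . . . . . . .
    . . . . . . . . . .
    . . . . X . . . . .
    . . . . . . . . . .
    . . . . . . . . . .
    . . . . . . . . . .
    . . . . . . . . . .
    . . . . . . . . . .
T2:
  2·area = 88  (B↔C swapped to make it positive)
  edge (20, 2)→(4, 14): d=(-16,12) right/bottom  bias=-1
  edge (4, 14)→(14, 1): d=(10,-13) top-left  bias=+0
  edge (14, 1)→(20, 2): d=(6,1) right/bottom  bias=-1
    (6,1)@(13, 3): e=[68,7,13] → X
    (7,1)@(15, 3): e=[44,33,11] → X
    (8,1)@(17, 3): e=[20,59,9] → X
    (9,1)@(19, 3): e=[-4,85,7] → .
    (5,2)@(11, 5): e=[60,1,27] → X
    (8,2)@(17, 5): e=[-12,79,21] → .
    (5,3)@(11, 7): e=[28,21,39] → X
    (7,3)@(15, 7): e=[-20,73,35] → .
    (4,4)@(9, 9): e=[20,15,53] → X
    (5,4)@(11, 9): e=[-4,41,51] → .
    (6,4)@(13, 9): e=[-28,67,49] → .
    (3,5)@(7, 11): e=[12,9,67] → X
  covered (11 px):
    . . . . . . . . . .
    . . . . . . X X X .
    . . . . . X X X . .
    . . . . . X X . . .
    . . . . X . . . . .
    . . . X . . . . . .
    . . X . . . . . . .
    . . . . . . . . . .
    . . . . . . . . . .
    . . . . . . . . . .
    . . . . . . . . . .
    . . . . . . . . . .
T3:
  2·area = 96  (B↔C swapped to make it positive)
  edge (8, 4)→(20, 16): d=(12,12) right/bottom  bias=-1
  edge (20, 16)→(14, 18): d=(-6,2) right/bottom  bias=-1
  edge (14, 18)→(8, 4): d=(-6,-14) top-left  bias=+0
    (2,0)@(5, 1): e=[0,120,-24] → .  [on edge]
    (3,1)@(7, 3): e=[0,104,-8] → .  [on edge]
    (4,2)@(9, 5): e=[0,88,8] → .  [on edge]
    (5,3)@(11, 7): e=[0,72,24] → .  [on edge]
    (5,4)@(11, 9): e=[24,60,12] → X
    (6,4)@(13, 9): e=[0,56,40] → .  [on edge]
    (5,5)@(11, 11): e=[48,48,0] → X  [on edge]
    (6,5)@(13, 11): e=[24,44,28] → X
    (7,5)@(15, 11): e=[0,40,56] → .  [on edge]
    (5,6)@(11, 13): e=[72,36,-12] → .
    (6,6)@(13, 13): e=[48,32,16] → X
    (7,6)@(15, 13): e=[24,28,44] → X
    (8,6)@(17, 13): e=[0,24,72] → .  [on edge]
    (9,7)@(19, 15): e=[0,8,88] → .  [on edge]
    (8,8)@(17, 17): e=[48,0,48] → .  [on edge]
    (5,9)@(11, 19): e=[144,0,-48] → .  [on edge]
    (2,10)@(5, 21): e=[240,0,-144] → .  [on edge]
  covered (9 px):
    . . . . . . . . . .
    . . . . . . . . . .
    . . . . . . . . . .
    . . . . . . . . . .
    . . . . . X . . . .
    . . . . . X X . . .
    . . . . . . X X . .
    . . . . . . X X X .
    . . . . . . . X . .
    . . . . . . . . . .
    . . . . . . . . . .
    . . . . . . . . . .

Z-buffer (winner per pixel, '.' = empty):
  . . . . . . . . . .
  . . . . . . 2 2 2 .
  . . . . . 2 2 2 . .
  . . . . . 2 2 . . .
  . . . . 2 3 . . . .
  . . . 2 0 0 3 . . .
  . . 2 0 1 . 3 3 . .
  . . . . . . 3 3 3 .
  . . . . . . . 3 . .
  . . . . . . . . . .
  . . . . . . . . . .
  . . . . . . . . . .

Final: 2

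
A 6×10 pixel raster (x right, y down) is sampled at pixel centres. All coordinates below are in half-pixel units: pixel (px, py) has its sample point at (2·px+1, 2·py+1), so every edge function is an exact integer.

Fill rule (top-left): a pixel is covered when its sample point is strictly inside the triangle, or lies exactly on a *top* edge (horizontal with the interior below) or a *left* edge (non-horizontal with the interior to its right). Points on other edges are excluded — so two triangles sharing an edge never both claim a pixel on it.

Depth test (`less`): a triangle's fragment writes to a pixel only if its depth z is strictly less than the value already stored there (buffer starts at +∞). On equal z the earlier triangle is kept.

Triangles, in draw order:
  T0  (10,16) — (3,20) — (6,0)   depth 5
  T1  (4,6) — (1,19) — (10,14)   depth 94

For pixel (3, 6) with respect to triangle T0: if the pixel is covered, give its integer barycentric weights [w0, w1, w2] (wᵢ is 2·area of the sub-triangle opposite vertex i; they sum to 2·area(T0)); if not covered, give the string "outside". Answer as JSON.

T0:
  2·area = 128
  edge (10, 16)→(3, 20): d=(-7,4) right/bottom  bias=-1
  edge (3, 20)→(6, 0): d=(3,-20) top-left  bias=+0
  edge (6, 0)→(10, 16): d=(4,16) right/bottom  bias=-1
    (3,2)@(7, 5): e=[89,35,4] → #
    (4,2)@(9, 5): e=[81,75,-28] → ·
    (2,3)@(5, 7): e=[83,1,44] → #
    (4,3)@(9, 7): e=[67,81,-20] → ·
    (2,4)@(5, 9): e=[69,7,52] → #
    (4,4)@(9, 9): e=[53,87,-12] → ·
    (2,5)@(5, 11): e=[55,13,60] → #
    (4,5)@(9, 11): e=[39,93,-4] → ·
    (2,6)@(5, 13): e=[41,19,68] → #
    (4,6)@(9, 13): e=[25,99,4] → #
    (5,6)@(11, 13): e=[17,139,-28] → ·
    (2,7)@(5, 15): e=[27,25,76] → #
  covered (15 px):
    · · · · · ·
    · · · · · ·
    · · · # · ·
    · · # # · ·
    · · # # · ·
    · · # # · ·
    · · # # # ·
    · · # # # ·
    · · # # · ·
    · · · · · ·
T1:
  2·area = 102  (B↔C swapped to make it positive)
  edge (4, 6)→(10, 14): d=(6,8) right/bottom  bias=-1
  edge (10, 14)→(1, 19): d=(-9,5) right/bottom  bias=-1
  edge (1, 19)→(4, 6): d=(3,-13) top-left  bias=+0
    (2,4)@(5, 9): e=[10,70,22] → #
    (3,4)@(7, 9): e=[-6,60,48] → ·
    (1,5)@(3, 11): e=[38,62,2] → #
    (3,5)@(7, 11): e=[6,42,54] → #
    (4,5)@(9, 11): e=[-10,32,80] → ·
    (1,6)@(3, 13): e=[50,44,8] → #
    (4,6)@(9, 13): e=[2,14,86] → #
    (5,6)@(11, 13): e=[-14,4,112] → ·
    (1,7)@(3, 15): e=[62,26,14] → #
    (4,7)@(9, 15): e=[14,-4,92] → ·
    (1,8)@(3, 17): e=[74,8,20] → #
    (2,8)@(5, 17): e=[58,-2,46] → ·
    (0,9)@(1, 19): e=[102,0,0] → ·  [on edge]
  covered (12 px):
    · · · · · ·
    · · · · · ·
    · · · · · ·
    · · · · · ·
    · · # · · ·
    · # # # · ·
    · # # # # ·
    · # # # · ·
    · # · · · ·
    · · · · · ·

Result: [59,36,33]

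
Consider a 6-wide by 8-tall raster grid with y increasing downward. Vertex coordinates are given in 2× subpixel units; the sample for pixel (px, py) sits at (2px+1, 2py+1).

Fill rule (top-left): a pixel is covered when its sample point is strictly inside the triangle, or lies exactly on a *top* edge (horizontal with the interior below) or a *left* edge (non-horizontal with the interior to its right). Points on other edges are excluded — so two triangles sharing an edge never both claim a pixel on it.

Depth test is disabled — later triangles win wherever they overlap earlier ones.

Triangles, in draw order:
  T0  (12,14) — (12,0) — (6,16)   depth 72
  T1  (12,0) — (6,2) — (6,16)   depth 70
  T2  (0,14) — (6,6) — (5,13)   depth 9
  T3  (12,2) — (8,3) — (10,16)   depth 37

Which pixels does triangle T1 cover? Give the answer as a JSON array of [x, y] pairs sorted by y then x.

T0:
  2·area = 84  (B↔C swapped to make it positive)
  edge (12, 14)→(6, 16): d=(-6,2) right/bottom  bias=-1
  edge (6, 16)→(12, 0): d=(6,-16) top-left  bias=+0
  edge (12, 0)→(12, 14): d=(0,14) right/bottom  bias=-1
    (5,1)@(11, 3): e=[68,2,14] → #
    (5,2)@(11, 5): e=[56,14,14] → #
    (5,3)@(11, 7): e=[44,26,14] → #
    (4,4)@(9, 9): e=[36,6,42] → #
    (4,5)@(9, 11): e=[24,18,42] → #
    (4,6)@(9, 13): e=[12,30,42] → #
    (3,7)@(7, 15): e=[4,10,70] → #
    (4,7)@(9, 15): e=[0,42,42] → ·  [on edge]
    (5,7)@(11, 15): e=[-4,74,14] → ·
  covered (10 px):
    · · · · · ·
    · · · · · #
    · · · · · #
    · · · · · #
    · · · · # #
    · · · · # #
    · · · · # #
    · · · # · ·
T1:
  2·area = 84  (B↔C swapped to make it positive)
  edge (12, 0)→(6, 16): d=(-6,16) right/bottom  bias=-1
  edge (6, 16)→(6, 2): d=(0,-14) top-left  bias=+0
  edge (6, 2)→(12, 0): d=(6,-2) top-left  bias=+0
    (4,0)@(9, 1): e=[42,42,0] → #  [on edge]
    (5,0)@(11, 1): e=[10,70,4] → #
    (1,1)@(3, 3): e=[126,-42,0] → ·  [on edge]
    (3,1)@(7, 3): e=[62,14,8] → #
    (5,1)@(11, 3): e=[-2,70,16] → ·
    (3,2)@(7, 5): e=[50,14,20] → #
    (5,2)@(11, 5): e=[-14,70,28] → ·
    (3,3)@(7, 7): e=[38,14,32] → #
    (5,3)@(11, 7): e=[-26,70,40] → ·
    (3,4)@(7, 9): e=[26,14,44] → #
    (4,4)@(9, 9): e=[-6,42,48] → ·
    (3,5)@(7, 11): e=[14,14,56] → #
  covered (11 px):
    · · · · # #
    · · · # # ·
    · · · # # ·
    · · · # # ·
    · · · # · ·
    · · · # · ·
    · · · # · ·
    · · · · · ·
T2:
  2·area = 34
  edge (0, 14)→(6, 6): d=(6,-8) top-left  bias=+0
  edge (6, 6)→(5, 13): d=(-1,7) right/bottom  bias=-1
  edge (5, 13)→(0, 14): d=(-5,1) right/bottom  bias=-1
    (2,4)@(5, 9): e=[10,4,20] → #
    (3,4)@(7, 9): e=[26,-10,18] → ·
    (1,5)@(3, 11): e=[6,16,12] → #
    (3,5)@(7, 11): e=[38,-12,8] → ·
    (0,6)@(1, 13): e=[2,28,4] → #
    (2,6)@(5, 13): e=[34,0,0] → ·  [on edge]
    (0,7)@(1, 15): e=[14,26,-6] → ·
    (1,7)@(3, 15): e=[30,12,-8] → ·
  covered (5 px):
    · · · · · ·
    · · · · · ·
    · · · · · ·
    · · · · · ·
    · · # · · ·
    · # # · · ·
    # # · · · ·
    · · · · · ·
T3:
  2·area = 54  (B↔C swapped to make it positive)
  edge (12, 2)→(10, 16): d=(-2,14) right/bottom  bias=-1
  edge (10, 16)→(8, 3): d=(-2,-13) top-left  bias=+0
  edge (8, 3)→(12, 2): d=(4,-1) top-left  bias=+0
    (4,1)@(9, 3): e=[40,13,1] → #
    (5,1)@(11, 3): e=[12,39,3] → #
    (4,2)@(9, 5): e=[36,9,9] → #
    (4,3)@(9, 7): e=[32,5,17] → #
    (4,4)@(9, 9): e=[28,1,25] → #
    (5,4)@(11, 9): e=[0,27,27] → ·  [on edge]
    (4,5)@(9, 11): e=[24,-3,33] → ·
  covered (7 px):
    · · · · · ·
    · · · · # #
    · · · · # #
    · · · · # #
    · · · · # ·
    · · · · · ·
    · · · · · ·
    · · · · · ·

Answer: [[4,0],[5,0],[3,1],[4,1],[3,2],[4,2],[3,3],[4,3],[3,4],[3,5],[3,6]]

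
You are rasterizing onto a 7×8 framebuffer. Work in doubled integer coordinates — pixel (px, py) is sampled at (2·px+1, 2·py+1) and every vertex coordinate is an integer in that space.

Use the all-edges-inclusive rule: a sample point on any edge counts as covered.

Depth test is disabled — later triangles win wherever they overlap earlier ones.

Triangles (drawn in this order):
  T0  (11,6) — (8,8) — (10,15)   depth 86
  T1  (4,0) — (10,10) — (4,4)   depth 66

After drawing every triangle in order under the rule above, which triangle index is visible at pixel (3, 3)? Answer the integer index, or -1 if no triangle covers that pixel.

T0:
  2·area = 25  (B↔C swapped to make it positive)
  edge (11, 6)→(10, 15): d=(-1,9) inclusive
  edge (10, 15)→(8, 8): d=(-2,-7) inclusive
  edge (8, 8)→(11, 6): d=(3,-2) inclusive
    (4,4)@(9, 9): e=[15,5,5] → █
    (5,4)@(11, 9): e=[-3,19,9] → ·
    (4,5)@(9, 11): e=[13,1,11] → █
    (5,5)@(11, 11): e=[-5,15,15] → ·
    (4,6)@(9, 13): e=[11,-3,17] → ·
  covered (2 px):
    · · · · · · ·
    · · · · · · ·
    · · · · · · ·
    · · · · · · ·
    · · · · █ · ·
    · · · · █ · ·
    · · · · · · ·
    · · · · · · ·
T1:
  2·area = 24
  edge (4, 0)→(10, 10): d=(6,10) inclusive
  edge (10, 10)→(4, 4): d=(-6,-6) inclusive
  edge (4, 4)→(4, 0): d=(0,-4) inclusive
    (0,0)@(1, 1): e=[36,0,-12] → ·  [on edge]
    (1,1)@(3, 3): e=[28,0,-4] → ·  [on edge]
    (2,1)@(5, 3): e=[8,12,4] → █
    (3,1)@(7, 3): e=[-12,24,12] → ·
    (2,2)@(5, 5): e=[20,0,4] → █  [on edge]
    (3,2)@(7, 5): e=[0,12,12] → █  [on edge]
    (4,2)@(9, 5): e=[-20,24,20] → ·
    (2,3)@(5, 7): e=[32,-12,4] → ·
    (3,3)@(7, 7): e=[12,0,12] → █  [on edge]
    (4,3)@(9, 7): e=[-8,12,20] → ·
    (3,4)@(7, 9): e=[24,-12,12] → ·
    (4,4)@(9, 9): e=[4,0,20] → █  [on edge]
    (5,5)@(11, 11): e=[-4,0,28] → ·  [on edge]
    (6,6)@(13, 13): e=[-12,0,36] → ·  [on edge]
    (6,7)@(13, 15): e=[0,-12,36] → ·  [on edge]
  covered (5 px):
    · · · · · · ·
    · · █ · · · ·
    · · █ █ · · ·
    · · · █ · · ·
    · · · · █ · ·
    · · · · · · ·
    · · · · · · ·
    · · · · · · ·

Z-buffer (winner per pixel, '.' = empty):
  . . . . . . .
  . . 1 . . . .
  . . 1 1 . . .
  . . . 1 . . .
  . . . . 1 . .
  . . . . 0 . .
  . . . . . . .
  . . . . . . .

Answer: 1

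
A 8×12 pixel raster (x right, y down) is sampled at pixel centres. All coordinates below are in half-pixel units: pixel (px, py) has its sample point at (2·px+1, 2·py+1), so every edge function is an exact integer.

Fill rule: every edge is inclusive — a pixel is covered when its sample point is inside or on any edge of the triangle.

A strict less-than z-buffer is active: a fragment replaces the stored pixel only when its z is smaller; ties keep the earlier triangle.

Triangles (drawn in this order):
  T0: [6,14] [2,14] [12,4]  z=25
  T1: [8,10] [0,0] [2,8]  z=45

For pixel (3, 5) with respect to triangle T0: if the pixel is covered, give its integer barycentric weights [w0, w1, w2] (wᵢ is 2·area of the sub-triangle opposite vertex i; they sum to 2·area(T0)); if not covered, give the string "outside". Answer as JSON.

T0:
  2·area = 40
  edge (6, 14)→(2, 14): d=(-4,0) inclusive
  edge (2, 14)→(12, 4): d=(10,-10) inclusive
  edge (12, 4)→(6, 14): d=(-6,10) inclusive
    (7,0)@(15, 1): e=[52,0,-12] → .  [on edge]
    (6,1)@(13, 3): e=[44,0,-4] → .  [on edge]
    (5,2)@(11, 5): e=[36,0,4] → X  [on edge]
    (6,2)@(13, 5): e=[36,20,-16] → .
    (4,3)@(9, 7): e=[28,0,12] → X  [on edge]
    (5,3)@(11, 7): e=[28,20,-8] → .
    (3,4)@(7, 9): e=[20,0,20] → X  [on edge]
    (4,4)@(9, 9): e=[20,20,0] → X  [on edge]
    (5,4)@(11, 9): e=[20,40,-20] → .
    (2,5)@(5, 11): e=[12,0,28] → X  [on edge]
    (4,5)@(9, 11): e=[12,40,-12] → .
    (1,6)@(3, 13): e=[4,0,36] → X  [on edge]
    (0,7)@(1, 15): e=[-4,0,44] → .  [on edge]
    (1,9)@(3, 19): e=[-20,60,0] → .  [on edge]
  covered (8 px):
    . . . . . . . .
    . . . . . . . .
    . . . . . X . .
    . . . . X . . .
    . . . X X . . .
    . . X X . . . .
    . X X . . . . .
    . . . . . . . .
    . . . . . . . .
    . . . . . . . .
    . . . . . . . .
    . . . . . . . .
T1:
  2·area = 44  (B↔C swapped to make it positive)
  edge (8, 10)→(2, 8): d=(-6,-2) inclusive
  edge (2, 8)→(0, 0): d=(-2,-8) inclusive
  edge (0, 0)→(8, 10): d=(8,10) inclusive
    (0,1)@(1, 3): e=[28,2,14] → X
    (1,1)@(3, 3): e=[32,18,-6] → .
    (0,2)@(1, 5): e=[16,-2,30] → .
    (1,2)@(3, 5): e=[20,14,10] → X
    (2,2)@(5, 5): e=[24,30,-10] → .
    (1,3)@(3, 7): e=[8,10,26] → X
    (2,3)@(5, 7): e=[12,26,6] → X
    (3,3)@(7, 7): e=[16,42,-14] → .
    (1,4)@(3, 9): e=[-4,6,42] → .
    (2,4)@(5, 9): e=[0,22,22] → X  [on edge]
    (3,4)@(7, 9): e=[4,38,2] → X
    (4,4)@(9, 9): e=[8,54,-18] → .
    (5,5)@(11, 11): e=[0,66,-22] → .  [on edge]
  covered (6 px):
    . . . . . . . .
    X . . . . . . .
    . X . . . . . .
    . X X . . . . .
    . . X X . . . .
    . . . . . . . .
    . . . . . . . .
    . . . . . . . .
    . . . . . . . .
    . . . . . . . .
    . . . . . . . .
    . . . . . . . .

Final: [20,8,12]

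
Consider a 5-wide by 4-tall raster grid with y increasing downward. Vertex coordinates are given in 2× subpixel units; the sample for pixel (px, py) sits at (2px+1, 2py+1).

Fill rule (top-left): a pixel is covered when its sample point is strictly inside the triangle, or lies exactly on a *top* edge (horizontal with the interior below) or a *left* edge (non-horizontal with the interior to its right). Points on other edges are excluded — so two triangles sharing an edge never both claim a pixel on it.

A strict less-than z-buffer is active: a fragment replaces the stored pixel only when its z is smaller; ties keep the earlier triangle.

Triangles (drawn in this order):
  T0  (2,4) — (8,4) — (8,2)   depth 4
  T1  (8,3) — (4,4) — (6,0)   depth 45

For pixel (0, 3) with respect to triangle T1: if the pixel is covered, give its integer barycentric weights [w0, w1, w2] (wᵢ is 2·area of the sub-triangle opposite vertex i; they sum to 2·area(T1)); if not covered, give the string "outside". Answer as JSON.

T0:
  2·area = 12  (B↔C swapped to make it positive)
  edge (2, 4)→(8, 2): d=(6,-2) top-left  bias=+0
  edge (8, 2)→(8, 4): d=(0,2) right/bottom  bias=-1
  edge (8, 4)→(2, 4): d=(-6,0) right/bottom  bias=-1
    (2,1)@(5, 3): e=[0,6,6] → #  [on edge]
    (3,1)@(7, 3): e=[4,2,6] → #
    (4,1)@(9, 3): e=[8,-2,6] → ·
    (2,2)@(5, 5): e=[12,6,-6] → ·
    (3,2)@(7, 5): e=[16,2,-6] → ·
  covered (2 px):
    · · · · ·
    · · # # ·
    · · · · ·
    · · · · ·
T1:
  2·area = 14
  edge (8, 3)→(4, 4): d=(-4,1) right/bottom  bias=-1
  edge (4, 4)→(6, 0): d=(2,-4) top-left  bias=+0
  edge (6, 0)→(8, 3): d=(2,3) right/bottom  bias=-1
    (2,1)@(5, 3): e=[3,2,9] → #
    (3,1)@(7, 3): e=[1,10,3] → #
    (4,1)@(9, 3): e=[-1,18,-3] → ·
    (2,2)@(5, 5): e=[-5,6,13] → ·
    (3,2)@(7, 5): e=[-7,14,7] → ·
  covered (2 px):
    · · · · ·
    · · # # ·
    · · · · ·
    · · · · ·

Final: "outside"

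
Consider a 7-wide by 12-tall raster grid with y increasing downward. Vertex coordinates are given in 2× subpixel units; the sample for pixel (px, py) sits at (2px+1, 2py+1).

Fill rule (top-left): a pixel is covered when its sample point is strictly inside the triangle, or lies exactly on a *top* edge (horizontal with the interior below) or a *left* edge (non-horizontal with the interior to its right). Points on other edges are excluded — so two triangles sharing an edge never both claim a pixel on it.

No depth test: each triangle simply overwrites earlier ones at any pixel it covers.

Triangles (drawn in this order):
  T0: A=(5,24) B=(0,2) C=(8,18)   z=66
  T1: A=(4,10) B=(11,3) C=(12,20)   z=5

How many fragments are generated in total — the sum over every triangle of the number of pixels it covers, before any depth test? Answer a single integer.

T0:
  2·area = 96
  edge (5, 24)→(0, 2): d=(-5,-22) top-left  bias=+0
  edge (0, 2)→(8, 18): d=(8,16) right/bottom  bias=-1
  edge (8, 18)→(5, 24): d=(-3,6) right/bottom  bias=-1
    (0,2)@(1, 5): e=[7,8,81] → █
    (1,2)@(3, 5): e=[51,-24,69] → ·
    (0,3)@(1, 7): e=[-3,24,75] → ·
    (1,4)@(3, 9): e=[31,8,57] → █
    (2,4)@(5, 9): e=[75,-24,45] → ·
    (1,5)@(3, 11): e=[21,24,51] → █
    (2,5)@(5, 11): e=[65,-8,39] → ·
    (1,6)@(3, 13): e=[11,40,45] → █
    (2,6)@(5, 13): e=[55,8,33] → █
    (3,6)@(7, 13): e=[99,-24,21] → ·
    (1,7)@(3, 15): e=[1,56,39] → █
    (3,7)@(7, 15): e=[89,-8,15] → ·
  covered (13 px):
    · · · · · · ·
    · · · · · · ·
    █ · · · · · ·
    · · · · · · ·
    · █ · · · · ·
    · █ · · · · ·
    · █ █ · · · ·
    · █ █ · · · ·
    · · █ █ · · ·
    · · █ █ · · ·
    · · █ · · · ·
    · · █ · · · ·
T1:
  2·area = 126
  edge (4, 10)→(11, 3): d=(7,-7) top-left  bias=+0
  edge (11, 3)→(12, 20): d=(1,17) right/bottom  bias=-1
  edge (12, 20)→(4, 10): d=(-8,-10) top-left  bias=+0
    (6,0)@(13, 1): e=[0,-36,162] → ·  [on edge]
    (5,1)@(11, 3): e=[0,0,126] → ·  [on edge]
    (4,2)@(9, 5): e=[0,36,90] → █  [on edge]
    (5,2)@(11, 5): e=[14,2,110] → █
    (6,2)@(13, 5): e=[28,-32,130] → ·
    (3,3)@(7, 7): e=[0,72,54] → █  [on edge]
    (6,3)@(13, 7): e=[42,-30,114] → ·
    (2,4)@(5, 9): e=[0,108,18] → █  [on edge]
    (6,4)@(13, 9): e=[56,-28,98] → ·
    (1,5)@(3, 11): e=[0,144,-18] → ·  [on edge]
    (2,5)@(5, 11): e=[14,110,2] → █
    (6,5)@(13, 11): e=[70,-26,82] → ·
    (0,6)@(1, 13): e=[0,180,-54] → ·  [on edge]
  covered (19 px):
    · · · · · · ·
    · · · · · · ·
    · · · · █ █ ·
    · · · █ █ █ ·
    · · █ █ █ █ ·
    · · █ █ █ █ ·
    · · · █ █ █ ·
    · · · · █ █ ·
    · · · · · █ ·
    · · · · · · ·
    · · · · · · ·
    · · · · · · ·

Final: 32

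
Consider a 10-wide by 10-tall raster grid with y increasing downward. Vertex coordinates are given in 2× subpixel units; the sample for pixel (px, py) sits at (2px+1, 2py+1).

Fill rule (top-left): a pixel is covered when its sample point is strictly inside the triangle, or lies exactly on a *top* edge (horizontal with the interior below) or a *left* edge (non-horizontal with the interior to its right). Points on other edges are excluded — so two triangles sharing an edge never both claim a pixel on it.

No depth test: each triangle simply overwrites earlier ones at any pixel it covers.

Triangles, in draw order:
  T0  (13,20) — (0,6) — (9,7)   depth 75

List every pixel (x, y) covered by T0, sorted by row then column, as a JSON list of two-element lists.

T0:
  2·area = 113
  edge (13, 20)→(0, 6): d=(-13,-14) top-left  bias=+0
  edge (0, 6)→(9, 7): d=(9,1) right/bottom  bias=-1
  edge (9, 7)→(13, 20): d=(4,13) right/bottom  bias=-1
    (0,3)@(1, 7): e=[1,8,104] → X
    (1,3)@(3, 7): e=[29,6,78] → X
    (2,3)@(5, 7): e=[57,4,52] → X
    (3,3)@(7, 7): e=[85,2,26] → X
    (4,3)@(9, 7): e=[113,0,0] → .  [on edge]
    (0,4)@(1, 9): e=[-25,26,112] → .
    (1,4)@(3, 9): e=[3,24,86] → X
    (4,4)@(9, 9): e=[87,18,8] → X
    (5,4)@(11, 9): e=[115,16,-18] → .
    (1,5)@(3, 11): e=[-23,42,94] → .
    (2,5)@(5, 11): e=[5,40,68] → X
    (5,5)@(11, 11): e=[89,34,-10] → .
  covered (16 px):
    . . . . . . . . . .
    . . . . . . . . . .
    . . . . . . . . . .
    X X X X . . . . . .
    . X X X X . . . . .
    . . X X X . . . . .
    . . . X X . . . . .
    . . . . X X . . . .
    . . . . . X . . . .
    . . . . . . . . . .

Result: [[0,3],[1,3],[2,3],[3,3],[1,4],[2,4],[3,4],[4,4],[2,5],[3,5],[4,5],[3,6],[4,6],[4,7],[5,7],[5,8]]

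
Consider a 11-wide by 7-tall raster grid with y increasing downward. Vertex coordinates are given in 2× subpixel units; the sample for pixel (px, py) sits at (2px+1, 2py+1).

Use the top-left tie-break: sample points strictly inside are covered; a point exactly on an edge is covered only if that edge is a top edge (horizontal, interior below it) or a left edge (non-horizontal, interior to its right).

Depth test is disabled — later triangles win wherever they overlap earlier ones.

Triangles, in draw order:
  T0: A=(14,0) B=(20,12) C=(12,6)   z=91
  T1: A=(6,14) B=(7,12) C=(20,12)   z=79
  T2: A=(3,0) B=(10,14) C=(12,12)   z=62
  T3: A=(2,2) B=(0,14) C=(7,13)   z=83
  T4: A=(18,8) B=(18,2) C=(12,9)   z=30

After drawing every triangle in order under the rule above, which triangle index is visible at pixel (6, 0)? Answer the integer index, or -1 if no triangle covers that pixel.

T0:
  2·area = 60
  edge (14, 0)→(20, 12): d=(6,12) right/bottom  bias=-1
  edge (20, 12)→(12, 6): d=(-8,-6) top-left  bias=+0
  edge (12, 6)→(14, 0): d=(2,-6) top-left  bias=+0
    (6,1)@(13, 3): e=[30,30,0] → █  [on edge]
    (7,1)@(15, 3): e=[6,42,12] → █
    (8,1)@(17, 3): e=[-18,54,24] → ·
    (6,2)@(13, 5): e=[42,14,4] → █
    (8,2)@(17, 5): e=[-6,38,28] → ·
    (6,3)@(13, 7): e=[54,-2,8] → ·
    (7,3)@(15, 7): e=[30,10,20] → █
    (8,3)@(17, 7): e=[6,22,32] → █
    (9,3)@(19, 7): e=[-18,34,44] → ·
    (5,4)@(11, 9): e=[90,-30,0] → ·  [on edge]
    (7,4)@(15, 9): e=[42,-6,24] → ·
    (8,4)@(17, 9): e=[18,6,36] → █
  covered (8 px):
    · · · · · · · · · · ·
    · · · · · · █ █ · · ·
    · · · · · · █ █ · · ·
    · · · · · · · █ █ · ·
    · · · · · · · · █ · ·
    · · · · · · · · · █ ·
    · · · · · · · · · · ·
T1:
  2·area = 26
  edge (6, 14)→(7, 12): d=(1,-2) top-left  bias=+0
  edge (7, 12)→(20, 12): d=(13,0) top-left  bias=+0
  edge (20, 12)→(6, 14): d=(-14,2) right/bottom  bias=-1
    (3,6)@(7, 13): e=[1,13,12] → █
    (4,6)@(9, 13): e=[5,13,8] → █
    (5,6)@(11, 13): e=[9,13,4] → █
    (6,6)@(13, 13): e=[13,13,0] → ·  [on edge]
  covered (3 px):
    · · · · · · · · · · ·
    · · · · · · · · · · ·
    · · · · · · · · · · ·
    · · · · · · · · · · ·
    · · · · · · · · · · ·
    · · · · · · · · · · ·
    · · · █ █ █ · · · · ·
T2:
  2·area = 42  (B↔C swapped to make it positive)
  edge (3, 0)→(12, 12): d=(9,12) right/bottom  bias=-1
  edge (12, 12)→(10, 14): d=(-2,2) right/bottom  bias=-1
  edge (10, 14)→(3, 0): d=(-7,-14) top-left  bias=+0
    (2,1)@(5, 3): e=[3,32,7] → █
    (3,1)@(7, 3): e=[-21,28,35] → ·
    (10,1)@(21, 3): e=[-189,0,231] → ·  [on edge]
    (2,2)@(5, 5): e=[21,28,-7] → ·
    (9,2)@(19, 5): e=[-147,0,189] → ·  [on edge]
    (3,3)@(7, 7): e=[15,20,7] → █
    (4,3)@(9, 7): e=[-9,16,35] → ·
    (8,3)@(17, 7): e=[-105,0,147] → ·  [on edge]
    (3,4)@(7, 9): e=[33,16,-7] → ·
    (4,4)@(9, 9): e=[9,12,21] → █
    (5,4)@(11, 9): e=[-15,8,49] → ·
    (7,4)@(15, 9): e=[-63,0,105] → ·  [on edge]
    (6,5)@(13, 11): e=[-21,0,63] → ·  [on edge]
    (5,6)@(11, 13): e=[21,0,21] → ·  [on edge]
  covered (5 px):
    · · · · · · · · · · ·
    · · █ · · · · · · · ·
    · · · · · · · · · · ·
    · · · █ · · · · · · ·
    · · · · █ · · · · · ·
    · · · · █ █ · · · · ·
    · · · · · · · · · · ·
T3:
  2·area = 82  (B↔C swapped to make it positive)
  edge (2, 2)→(7, 13): d=(5,11) right/bottom  bias=-1
  edge (7, 13)→(0, 14): d=(-7,1) right/bottom  bias=-1
  edge (0, 14)→(2, 2): d=(2,-12) top-left  bias=+0
    (1,2)@(3, 5): e=[4,60,18] → █
    (2,2)@(5, 5): e=[-18,58,42] → ·
    (1,3)@(3, 7): e=[14,46,22] → █
    (2,3)@(5, 7): e=[-8,44,46] → ·
    (0,4)@(1, 9): e=[46,34,2] → █
    (2,4)@(5, 9): e=[2,30,50] → █
    (3,4)@(7, 9): e=[-20,28,74] → ·
    (0,5)@(1, 11): e=[56,20,6] → █
    (3,5)@(7, 11): e=[-10,14,78] → ·
    (10,5)@(21, 11): e=[-164,0,246] → ·  [on edge]
    (0,6)@(1, 13): e=[66,6,10] → █
    (3,6)@(7, 13): e=[0,0,82] → ·  [on edge]
  covered (11 px):
    · · · · · · · · · · ·
    · · · · · · · · · · ·
    · █ · · · · · · · · ·
    · █ · · · · · · · · ·
    █ █ █ · · · · · · · ·
    █ █ █ · · · · · · · ·
    █ █ █ · · · · · · · ·
T4:
  2·area = 36  (B↔C swapped to make it positive)
  edge (18, 8)→(12, 9): d=(-6,1) right/bottom  bias=-1
  edge (12, 9)→(18, 2): d=(6,-7) top-left  bias=+0
  edge (18, 2)→(18, 8): d=(0,6) right/bottom  bias=-1
    (8,2)@(17, 5): e=[19,11,6] → █
    (9,2)@(19, 5): e=[17,25,-6] → ·
    (7,3)@(15, 7): e=[9,9,18] → █
    (9,3)@(19, 7): e=[5,37,-6] → ·
    (7,4)@(15, 9): e=[-3,21,18] → ·
    (8,4)@(17, 9): e=[-5,35,6] → ·
  covered (3 px):
    · · · · · · · · · · ·
    · · · · · · · · · · ·
    · · · · · · · · █ · ·
    · · · · · · · █ █ · ·
    · · · · · · · · · · ·
    · · · · · · · · · · ·
    · · · · · · · · · · ·

Z-buffer (winner per pixel, '.' = empty):
  . . . . . . . . . . .
  . . 2 . . . 0 0 . . .
  . 3 . . . . 0 0 4 . .
  . 3 . 2 . . . 4 4 . .
  3 3 3 . 2 . . . 0 . .
  3 3 3 . 2 2 . . . 0 .
  3 3 3 1 1 1 . . . . .

Final: -1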